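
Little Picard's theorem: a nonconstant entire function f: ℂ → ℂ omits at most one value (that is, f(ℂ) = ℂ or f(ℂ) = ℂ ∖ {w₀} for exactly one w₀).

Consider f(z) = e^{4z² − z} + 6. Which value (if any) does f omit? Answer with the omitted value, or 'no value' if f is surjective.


Little Picard bounds the complement of f(ℂ) to at most one point.
The exponent g(z) = 4z² − z is a nonconstant polynomial, hence surjective onto ℂ. So e^{g(z)} takes every value in {e^w : w ∈ ℂ} = ℂ ∖ {0}. Adding 6 shifts the range to ℂ ∖ {6}. f omits exactly 6.

Omitted value: 6.


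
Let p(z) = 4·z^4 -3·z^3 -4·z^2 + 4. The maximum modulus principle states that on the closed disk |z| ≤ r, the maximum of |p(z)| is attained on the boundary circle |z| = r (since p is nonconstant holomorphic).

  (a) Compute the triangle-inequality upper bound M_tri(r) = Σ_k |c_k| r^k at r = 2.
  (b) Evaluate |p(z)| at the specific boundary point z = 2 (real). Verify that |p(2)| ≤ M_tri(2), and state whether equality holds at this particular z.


Coefficients: c_0 = 4, c_1 = 0, c_2 = -4, c_3 = -3, c_4 = 4. Radius r = 2.
Part (a). Triangle bound: M_tri(r) = Σ_k |c_k| r^k
  = |4|·2^0 + |0|·2^1 + |-4|·2^2 + |-3|·2^3 + |4|·2^4
  = 4 + 0 + 16 + 24 + 64 = 108.
This bounds M(r) := max_{|z|=r} |p(z)| from above; equality holds iff all terms c_k z^k can be made to align in phase at a single z on |z|=r.
Part (b). At z = 2 (real, on the circle |z| = r):
  p(2) = (4)·2^0 + (0)·2^1 + (-4)·2^2 + (-3)·2^3 + (4)·2^4 = 28.
  |p(2)| = 28.
Check: |p(2)| = 28 ≤ 108 = M_tri(2). ✓ Equality does not hold at z = 2 (the coefficients have mixed signs, so the terms do not all align in phase there).

M_tri(2) = 108; |p(2)| = 28; equality at z=2: no.


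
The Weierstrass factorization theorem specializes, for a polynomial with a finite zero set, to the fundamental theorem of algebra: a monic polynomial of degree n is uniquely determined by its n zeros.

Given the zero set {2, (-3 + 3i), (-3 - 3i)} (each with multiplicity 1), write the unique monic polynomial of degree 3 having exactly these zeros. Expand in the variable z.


The polynomial is p(z) = ∏_{α ∈ S} (z − α), where S = {2, (-3 + 3i), (-3 - 3i)}.
Expanding the product yields: p(z) = z^3 + 4·z^2 + 6·z -36.
Note conjugate pairs combine to real quadratics: (z − (-3+3i))(z − (-3−3i)) = z² + 6z + 18.
The resulting polynomial has degree 3 and real coefficients as required.

p(z) = z^3 + 4·z^2 + 6·z -36.


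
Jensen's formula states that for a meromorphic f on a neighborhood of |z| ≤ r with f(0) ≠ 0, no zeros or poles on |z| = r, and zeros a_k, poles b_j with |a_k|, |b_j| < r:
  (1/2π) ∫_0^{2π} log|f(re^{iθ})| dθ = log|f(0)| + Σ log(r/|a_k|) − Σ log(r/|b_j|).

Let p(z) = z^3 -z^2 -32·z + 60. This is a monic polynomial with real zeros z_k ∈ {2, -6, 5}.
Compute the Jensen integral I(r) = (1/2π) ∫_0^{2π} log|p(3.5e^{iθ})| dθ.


Zeros: -6, 2, 5; r = 3.5.
Inside |z| < r: 2. Outside (|z| ≥ r): -6, 5.
p(0) = 60, so log|p(0)| = log(60) = 4.0943.
Apply Jensen: I(r) = log|p(0)| + Σ_k log(r/|z_k|), summed over zeros inside |z| < r.
  log(r/|z_k|) for z_k = 2: log(3.5/2) = 0.5596
  Outside zeros (-6, 5) contribute nothing to the Jensen sum.
Sum over inside zeros: 0.5596.
I(r) = log|p(0)| + (inside sum) = 4.0943 + 0.5596 = 4.6540.
Note: since some zeros are outside |z| ≤ r, the simplified n·log(r) form does NOT apply — only the inside zeros contribute.

I(r) ≈ 4.6540.


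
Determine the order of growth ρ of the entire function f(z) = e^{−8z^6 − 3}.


|e^{−8z^6 − 3}| = e^{Re(-8·z^6) + -3} ≤ e^{8|z|^6 + -3} = e^{8r^6 + -3} on |z| = r, so ρ ≤ 6. Choosing z on |z|=r so that -8·z^6 is real positive (always possible by picking arg z appropriately) gives |f(z)| = e^{8r^6 + -3}, matching the bound. The additive constant -3 does not affect log log M(r) ~ 6·log r. Hence ρ = 6.
Therefore ρ = 6.

Order ρ = 6.


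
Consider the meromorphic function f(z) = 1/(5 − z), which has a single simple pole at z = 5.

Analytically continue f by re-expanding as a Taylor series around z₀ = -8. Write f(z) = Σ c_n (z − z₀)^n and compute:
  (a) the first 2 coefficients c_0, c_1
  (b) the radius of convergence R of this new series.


Let w = z − z₀, so z = z₀ + w.
Then 5 − z = 5 − (z₀ + w) = (5 − z₀) − w = 13 − w.
f(z) = 1/(13 − w) = (1/(13)) · 1/(1 − w/(13)) = Σ_{n≥0} w^n / (13)^(n+1).
So c_n = 1/(13)^(n+1):
  c_0 = 1/(13)^1 = 1/13.
  c_1 = 1/(13)^2 = 1/169.
The series is valid for |w/d| < 1, i.e. |z − z₀| < |d|.
Radius of convergence: R = |5 − z₀| = |13| = 13 (distance from z₀ to the singularity z = 5).

c_0 = 1/13, c_1 = 1/169; R = 13.


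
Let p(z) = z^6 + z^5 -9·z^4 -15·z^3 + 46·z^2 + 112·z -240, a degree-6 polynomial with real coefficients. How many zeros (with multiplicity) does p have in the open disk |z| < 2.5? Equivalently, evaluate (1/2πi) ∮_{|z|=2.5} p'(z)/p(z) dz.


The zeros of p are: 2, (-2 + 2i), (-2 - 2i), (2 + 1i), (2 - 1i), -3.
Their magnitudes are: 2, 2.828, 2.828, 2.236, 2.236, 3.
Zeros with |z| < R = 2.5: 2, (2 + 1i), (2 - 1i).
Count = 3.
By the argument principle, (1/2πi) ∮_{|z|=R} p'(z)/p(z) dz equals exactly this count.

Number of zeros inside |z| < 2.5: 3.


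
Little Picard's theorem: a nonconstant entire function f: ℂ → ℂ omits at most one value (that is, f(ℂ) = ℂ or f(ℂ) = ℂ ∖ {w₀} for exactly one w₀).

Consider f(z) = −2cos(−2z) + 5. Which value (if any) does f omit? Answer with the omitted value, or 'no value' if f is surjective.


Little Picard bounds the complement of f(ℂ) to at most one point.
cos is entire and surjective onto ℂ: for every w ∈ ℂ, cos(ζ) = w has a solution ζ ∈ ℂ (e.g., via the complex inverse arccos). With ζ = −2z this gives z = ζ/(-2). Then -2·cos(−2z) takes every value in -2·ℂ = ℂ, and adding 5 is a bijection of ℂ. So f is surjective and omits no value. (Note: only on the real line is cos bounded by [−1, 1].)

Omitted value: no value.


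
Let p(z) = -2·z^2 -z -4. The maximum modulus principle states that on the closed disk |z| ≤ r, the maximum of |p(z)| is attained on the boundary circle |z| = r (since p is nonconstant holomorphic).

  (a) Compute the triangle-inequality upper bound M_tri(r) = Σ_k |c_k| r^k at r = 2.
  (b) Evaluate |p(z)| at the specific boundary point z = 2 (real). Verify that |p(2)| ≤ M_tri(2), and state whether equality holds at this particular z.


Coefficients: c_0 = -4, c_1 = -1, c_2 = -2. Radius r = 2.
Part (a). Triangle bound: M_tri(r) = Σ_k |c_k| r^k
  = |-4|·2^0 + |-1|·2^1 + |-2|·2^2
  = 4 + 2 + 8 = 14.
This bounds M(r) := max_{|z|=r} |p(z)| from above; equality holds iff all terms c_k z^k can be made to align in phase at a single z on |z|=r.
Part (b). At z = 2 (real, on the circle |z| = r):
  p(2) = (-4)·2^0 + (-1)·2^1 + (-2)·2^2 = -14.
  |p(2)| = 14.
Since all nonzero coefficients share the same sign, |p(2)| = 14 = M_tri(2); the triangle bound is attained at z = 2, so in fact M(r) = 14.

M_tri(2) = 14; |p(2)| = 14; equality at z=2: yes.


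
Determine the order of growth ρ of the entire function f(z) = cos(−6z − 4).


cos(w) is a linear combination of e^{iw} and e^{−iw} (or e^w, e^{−w} in the hyperbolic case), so |cos(w)| ≤ e^{|w|}. With w = −6z − 4, |w| ≤ 6|z| + 4 = 6r + 4 on |z| = r, giving M(r) ≤ e^{6r + 4}, so ρ ≤ 1. On a suitable ray (z = it for sin/cos; z = t for sinh/cosh, t real → ∞), |cos(−6z − 4)| grows like e^{6|t|}/2, so ρ ≥ 1. Hence ρ = 1.
Therefore ρ = 1.

Order ρ = 1.


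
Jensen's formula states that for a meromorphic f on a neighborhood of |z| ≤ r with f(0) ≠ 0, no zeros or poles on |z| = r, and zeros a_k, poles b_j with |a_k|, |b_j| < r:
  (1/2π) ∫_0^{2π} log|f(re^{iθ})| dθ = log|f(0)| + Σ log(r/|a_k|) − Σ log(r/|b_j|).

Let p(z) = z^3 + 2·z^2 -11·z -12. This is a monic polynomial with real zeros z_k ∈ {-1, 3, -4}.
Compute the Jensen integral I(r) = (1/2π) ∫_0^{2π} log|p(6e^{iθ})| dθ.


Zeros: -4, -1, 3; r = 6.
Inside |z| < r: -4, -1, 3. Outside (|z| ≥ r): ∅.
p(0) = -12, so log|p(0)| = log(12) = 2.4849.
Apply Jensen: I(r) = log|p(0)| + Σ_k log(r/|z_k|), summed over zeros inside |z| < r.
  log(r/|z_k|) for z_k = -1: log(6/1) = 1.7918
  log(r/|z_k|) for z_k = 3: log(6/3) = 0.6931
  log(r/|z_k|) for z_k = -4: log(6/4) = 0.4055
Sum over inside zeros: 2.8904.
I(r) = log|p(0)| + (inside sum) = 2.4849 + 2.8904 = 5.3753.
Closed form (all zeros inside, monic): I(r) = n·log(r) = 3·log(6) = 5.3753. ✓

I(r) ≈ 5.3753.


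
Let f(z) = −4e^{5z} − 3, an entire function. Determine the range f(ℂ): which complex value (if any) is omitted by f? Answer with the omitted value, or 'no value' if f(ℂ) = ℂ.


Little Picard bounds the complement of f(ℂ) to at most one point.
e^{5z} is never zero on ℂ, so -4·e^{5z} takes every value in ℂ ∖ {0}. Adding -3 shifts the range to ℂ ∖ {-3}. Thus f omits exactly the value -3.

Omitted value: -3.


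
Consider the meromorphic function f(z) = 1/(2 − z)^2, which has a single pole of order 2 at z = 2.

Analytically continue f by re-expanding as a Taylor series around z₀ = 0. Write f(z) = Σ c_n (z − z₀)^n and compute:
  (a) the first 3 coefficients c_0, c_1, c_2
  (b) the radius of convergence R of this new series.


Let w = z − z₀, so z = z₀ + w.
Then 2 − z = 2 − (z₀ + w) = (2 − z₀) − w = 2 − w.
f(z) = 1/(2 − w)^2 = (1/(2)^2) · (1 − w/(2))^{−2}.
By the binomial series (1−u)^{−2} = Σ_{n≥0} C(n+1, 1) u^n for |u|<1, with u = w/(2):
  c_n = C(n+1, 1) / (2)^(n+2).
  c_0 = 1/(2)^2 = 1/4.
  c_1 = 2/(2)^3 = 1/4.
  c_2 = 3/(2)^4 = 3/16.
The series is valid for |w/d| < 1, i.e. |z − z₀| < |d|.
Radius of convergence: R = |2 − z₀| = |2| = 2 (distance from z₀ to the singularity z = 2).

c_0 = 1/4, c_1 = 1/4, c_2 = 3/16; R = 2.


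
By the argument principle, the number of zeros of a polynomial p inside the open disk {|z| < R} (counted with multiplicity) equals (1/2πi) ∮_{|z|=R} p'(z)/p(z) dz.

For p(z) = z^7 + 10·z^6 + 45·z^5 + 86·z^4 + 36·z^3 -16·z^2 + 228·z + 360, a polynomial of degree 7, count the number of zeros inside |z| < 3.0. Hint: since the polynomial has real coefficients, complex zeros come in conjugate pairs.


The zeros of p are: (-2 + 1i), (-2 - 1i), -2, (-3 + 3i), (-3 - 3i), (1 + 1i), (1 - 1i).
Their magnitudes are: 2.236, 2.236, 2, 4.243, 4.243, 1.414, 1.414.
Zeros with |z| < R = 3.0: (-2 + 1i), (-2 - 1i), -2, (1 + 1i), (1 - 1i).
Count = 5.
By the argument principle, (1/2πi) ∮_{|z|=R} p'(z)/p(z) dz equals exactly this count.

Number of zeros inside |z| < 3.0: 5.


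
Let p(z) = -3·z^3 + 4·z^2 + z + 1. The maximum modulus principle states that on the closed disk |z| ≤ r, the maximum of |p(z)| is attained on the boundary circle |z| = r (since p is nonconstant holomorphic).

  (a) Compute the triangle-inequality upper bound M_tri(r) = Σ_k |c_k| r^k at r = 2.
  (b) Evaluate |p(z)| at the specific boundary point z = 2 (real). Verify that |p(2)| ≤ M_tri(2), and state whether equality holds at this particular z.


Coefficients: c_0 = 1, c_1 = 1, c_2 = 4, c_3 = -3. Radius r = 2.
Part (a). Triangle bound: M_tri(r) = Σ_k |c_k| r^k
  = |1|·2^0 + |1|·2^1 + |4|·2^2 + |-3|·2^3
  = 1 + 2 + 16 + 24 = 43.
This bounds M(r) := max_{|z|=r} |p(z)| from above; equality holds iff all terms c_k z^k can be made to align in phase at a single z on |z|=r.
Part (b). At z = 2 (real, on the circle |z| = r):
  p(2) = (1)·2^0 + (1)·2^1 + (4)·2^2 + (-3)·2^3 = -5.
  |p(2)| = 5.
Check: |p(2)| = 5 ≤ 43 = M_tri(2). ✓ Equality does not hold at z = 2 (the coefficients have mixed signs, so the terms do not all align in phase there).

M_tri(2) = 43; |p(2)| = 5; equality at z=2: no.


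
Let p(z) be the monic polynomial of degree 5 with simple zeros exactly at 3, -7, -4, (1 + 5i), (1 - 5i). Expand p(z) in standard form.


The polynomial is p(z) = ∏_{α ∈ S} (z − α), where S = {3, -7, -4, (1 + 5i), (1 - 5i)}.
Expanding the product yields: p(z) = z^5 + 6·z^4 + 5·z^3 + 134·z^2 + 38·z -2184.
Note conjugate pairs combine to real quadratics: (z − (1+5i))(z − (1−5i)) = z² − 2z + 26.
The resulting polynomial has degree 5 and real coefficients as required.

p(z) = z^5 + 6·z^4 + 5·z^3 + 134·z^2 + 38·z -2184.


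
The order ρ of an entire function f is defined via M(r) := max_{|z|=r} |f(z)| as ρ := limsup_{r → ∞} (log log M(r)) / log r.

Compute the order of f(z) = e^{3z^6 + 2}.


|e^{3z^6 + 2}| = e^{Re(3·z^6) + 2} ≤ e^{3|z|^6 + 2} = e^{3r^6 + 2} on |z| = r, so ρ ≤ 6. Choosing z on |z|=r so that 3·z^6 is real positive (always possible by picking arg z appropriately) gives |f(z)| = e^{3r^6 + 2}, matching the bound. The additive constant 2 does not affect log log M(r) ~ 6·log r. Hence ρ = 6.
Therefore ρ = 6.

Order ρ = 6.


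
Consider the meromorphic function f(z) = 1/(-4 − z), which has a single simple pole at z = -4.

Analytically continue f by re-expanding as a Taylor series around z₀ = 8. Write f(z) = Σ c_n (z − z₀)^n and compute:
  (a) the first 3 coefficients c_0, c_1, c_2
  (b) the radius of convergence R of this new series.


Let w = z − z₀, so z = z₀ + w.
Then -4 − z = -4 − (z₀ + w) = (-4 − z₀) − w = -12 − w.
f(z) = 1/(-12 − w) = (1/(-12)) · 1/(1 − w/(-12)) = Σ_{n≥0} w^n / (-12)^(n+1).
So c_n = 1/(-12)^(n+1):
  c_0 = 1/(-12)^1 = -1/12.
  c_1 = 1/(-12)^2 = 1/144.
  c_2 = 1/(-12)^3 = -1/1728.
The series is valid for |w/d| < 1, i.e. |z − z₀| < |d|.
Radius of convergence: R = |-4 − z₀| = |-12| = 12 (distance from z₀ to the singularity z = -4).

c_0 = -1/12, c_1 = 1/144, c_2 = -1/1728; R = 12.


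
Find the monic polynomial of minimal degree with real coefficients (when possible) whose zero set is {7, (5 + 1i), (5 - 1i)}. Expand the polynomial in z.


The polynomial is p(z) = ∏_{α ∈ S} (z − α), where S = {7, (5 + 1i), (5 - 1i)}.
Expanding the product yields: p(z) = z^3 -17·z^2 + 96·z -182.
Note conjugate pairs combine to real quadratics: (z − (5+1i))(z − (5−1i)) = z² − 10z + 26.
The resulting polynomial has degree 3 and real coefficients as required.

p(z) = z^3 -17·z^2 + 96·z -182.


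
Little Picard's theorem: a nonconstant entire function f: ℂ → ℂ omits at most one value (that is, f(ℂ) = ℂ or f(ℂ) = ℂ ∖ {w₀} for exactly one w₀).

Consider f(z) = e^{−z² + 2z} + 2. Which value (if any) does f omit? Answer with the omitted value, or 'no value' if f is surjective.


Little Picard bounds the complement of f(ℂ) to at most one point.
The exponent g(z) = −z² + 2z is a nonconstant polynomial, hence surjective onto ℂ. So e^{g(z)} takes every value in {e^w : w ∈ ℂ} = ℂ ∖ {0}. Adding 2 shifts the range to ℂ ∖ {2}. f omits exactly 2.

Omitted value: 2.


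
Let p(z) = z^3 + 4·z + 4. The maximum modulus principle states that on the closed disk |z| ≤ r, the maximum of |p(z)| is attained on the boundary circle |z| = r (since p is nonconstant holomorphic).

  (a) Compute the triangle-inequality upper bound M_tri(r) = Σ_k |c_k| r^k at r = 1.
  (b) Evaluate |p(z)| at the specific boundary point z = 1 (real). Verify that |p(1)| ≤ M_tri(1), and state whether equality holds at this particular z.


Coefficients: c_0 = 4, c_1 = 4, c_2 = 0, c_3 = 1. Radius r = 1.
Part (a). Triangle bound: M_tri(r) = Σ_k |c_k| r^k
  = |4|·1^0 + |4|·1^1 + |0|·1^2 + |1|·1^3
  = 4 + 4 + 0 + 1 = 9.
This bounds M(r) := max_{|z|=r} |p(z)| from above; equality holds iff all terms c_k z^k can be made to align in phase at a single z on |z|=r.
Part (b). At z = 1 (real, on the circle |z| = r):
  p(1) = (4)·1^0 + (4)·1^1 + (0)·1^2 + (1)·1^3 = 9.
  |p(1)| = 9.
Since all nonzero coefficients share the same sign, |p(1)| = 9 = M_tri(1); the triangle bound is attained at z = 1, so in fact M(r) = 9.

M_tri(1) = 9; |p(1)| = 9; equality at z=1: yes.


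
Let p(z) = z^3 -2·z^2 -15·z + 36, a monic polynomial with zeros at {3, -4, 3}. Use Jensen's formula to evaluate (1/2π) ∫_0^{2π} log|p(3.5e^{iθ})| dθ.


Zeros: -4, 3, 3; r = 3.5.
Inside |z| < r: 3, 3. Outside (|z| ≥ r): -4.
p(0) = 36, so log|p(0)| = log(36) = 3.5835.
Apply Jensen: I(r) = log|p(0)| + Σ_k log(r/|z_k|), summed over zeros inside |z| < r.
  log(r/|z_k|) for z_k = 3: log(3.5/3) = 0.1542
  log(r/|z_k|) for z_k = 3: log(3.5/3) = 0.1542
  Outside zeros (-4) contribute nothing to the Jensen sum.
Sum over inside zeros: 0.3083.
I(r) = log|p(0)| + (inside sum) = 3.5835 + 0.3083 = 3.8918.
Note: since some zeros are outside |z| ≤ r, the simplified n·log(r) form does NOT apply — only the inside zeros contribute.

I(r) ≈ 3.8918.


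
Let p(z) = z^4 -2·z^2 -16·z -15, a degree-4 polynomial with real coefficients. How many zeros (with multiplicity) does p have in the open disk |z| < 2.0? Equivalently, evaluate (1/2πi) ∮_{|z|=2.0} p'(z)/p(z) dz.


The zeros of p are: (-1 + 2i), (-1 - 2i), 3, -1.
Their magnitudes are: 2.236, 2.236, 3, 1.
Zeros with |z| < R = 2.0: -1.
Count = 1.
By the argument principle, (1/2πi) ∮_{|z|=R} p'(z)/p(z) dz equals exactly this count.

Number of zeros inside |z| < 2.0: 1.


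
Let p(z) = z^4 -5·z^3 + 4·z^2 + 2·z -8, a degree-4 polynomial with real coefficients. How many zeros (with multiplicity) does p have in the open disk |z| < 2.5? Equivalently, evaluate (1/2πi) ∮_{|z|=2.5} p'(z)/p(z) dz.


The zeros of p are: 4, (1 + 1i), (1 - 1i), -1.
Their magnitudes are: 4, 1.414, 1.414, 1.
Zeros with |z| < R = 2.5: (1 + 1i), (1 - 1i), -1.
Count = 3.
By the argument principle, (1/2πi) ∮_{|z|=R} p'(z)/p(z) dz equals exactly this count.

Number of zeros inside |z| < 2.5: 3.


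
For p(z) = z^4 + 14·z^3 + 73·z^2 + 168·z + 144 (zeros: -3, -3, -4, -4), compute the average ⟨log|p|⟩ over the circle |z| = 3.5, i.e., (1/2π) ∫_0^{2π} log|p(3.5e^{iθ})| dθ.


Zeros: -4, -4, -3, -3; r = 3.5.
Inside |z| < r: -3, -3. Outside (|z| ≥ r): -4, -4.
p(0) = 144, so log|p(0)| = log(144) = 4.9698.
Apply Jensen: I(r) = log|p(0)| + Σ_k log(r/|z_k|), summed over zeros inside |z| < r.
  log(r/|z_k|) for z_k = -3: log(3.5/3) = 0.1542
  log(r/|z_k|) for z_k = -3: log(3.5/3) = 0.1542
  Outside zeros (-4, -4) contribute nothing to the Jensen sum.
Sum over inside zeros: 0.3083.
I(r) = log|p(0)| + (inside sum) = 4.9698 + 0.3083 = 5.2781.
Note: since some zeros are outside |z| ≤ r, the simplified n·log(r) form does NOT apply — only the inside zeros contribute.

I(r) ≈ 5.2781.


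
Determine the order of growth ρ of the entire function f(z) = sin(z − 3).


sin(w) is a linear combination of e^{iw} and e^{−iw} (or e^w, e^{−w} in the hyperbolic case), so |sin(w)| ≤ e^{|w|}. With w = z − 3, |w| ≤ 1|z| + 3 = 1r + 3 on |z| = r, giving M(r) ≤ e^{1r + 3}, so ρ ≤ 1. On a suitable ray (z = it for sin/cos; z = t for sinh/cosh, t real → ∞), |sin(z − 3)| grows like e^{1|t|}/2, so ρ ≥ 1. Hence ρ = 1.
Therefore ρ = 1.

Order ρ = 1.


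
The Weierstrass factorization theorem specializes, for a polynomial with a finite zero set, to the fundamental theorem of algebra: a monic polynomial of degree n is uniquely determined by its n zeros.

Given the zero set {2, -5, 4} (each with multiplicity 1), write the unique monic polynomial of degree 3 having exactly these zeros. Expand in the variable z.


The polynomial is p(z) = ∏_{α ∈ S} (z − α), where S = {2, -5, 4}.
Expanding the product yields: p(z) = z^3 -z^2 -22·z + 40.
The resulting polynomial has degree 3 and real coefficients as required.

p(z) = z^3 -z^2 -22·z + 40.


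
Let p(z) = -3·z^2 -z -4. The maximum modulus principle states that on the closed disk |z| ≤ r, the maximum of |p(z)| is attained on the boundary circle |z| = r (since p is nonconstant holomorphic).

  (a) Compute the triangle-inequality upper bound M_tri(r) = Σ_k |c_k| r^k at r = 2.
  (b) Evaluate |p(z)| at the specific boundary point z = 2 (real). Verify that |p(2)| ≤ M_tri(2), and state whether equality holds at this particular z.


Coefficients: c_0 = -4, c_1 = -1, c_2 = -3. Radius r = 2.
Part (a). Triangle bound: M_tri(r) = Σ_k |c_k| r^k
  = |-4|·2^0 + |-1|·2^1 + |-3|·2^2
  = 4 + 2 + 12 = 18.
This bounds M(r) := max_{|z|=r} |p(z)| from above; equality holds iff all terms c_k z^k can be made to align in phase at a single z on |z|=r.
Part (b). At z = 2 (real, on the circle |z| = r):
  p(2) = (-4)·2^0 + (-1)·2^1 + (-3)·2^2 = -18.
  |p(2)| = 18.
Since all nonzero coefficients share the same sign, |p(2)| = 18 = M_tri(2); the triangle bound is attained at z = 2, so in fact M(r) = 18.

M_tri(2) = 18; |p(2)| = 18; equality at z=2: yes.


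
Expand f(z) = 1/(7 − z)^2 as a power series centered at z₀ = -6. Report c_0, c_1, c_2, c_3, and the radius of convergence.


Let w = z − z₀, so z = z₀ + w.
Then 7 − z = 7 − (z₀ + w) = (7 − z₀) − w = 13 − w.
f(z) = 1/(13 − w)^2 = (1/(13)^2) · (1 − w/(13))^{−2}.
By the binomial series (1−u)^{−2} = Σ_{n≥0} C(n+1, 1) u^n for |u|<1, with u = w/(13):
  c_n = C(n+1, 1) / (13)^(n+2).
  c_0 = 1/(13)^2 = 1/169.
  c_1 = 2/(13)^3 = 2/2197.
  c_2 = 3/(13)^4 = 3/28561.
  c_3 = 4/(13)^5 = 4/371293.
The series is valid for |w/d| < 1, i.e. |z − z₀| < |d|.
Radius of convergence: R = |7 − z₀| = |13| = 13 (distance from z₀ to the singularity z = 7).

c_0 = 1/169, c_1 = 2/2197, c_2 = 3/28561, c_3 = 4/371293; R = 13.


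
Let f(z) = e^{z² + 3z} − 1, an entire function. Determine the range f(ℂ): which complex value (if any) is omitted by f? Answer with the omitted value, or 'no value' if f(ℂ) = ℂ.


Little Picard bounds the complement of f(ℂ) to at most one point.
The exponent g(z) = z² + 3z is a nonconstant polynomial, hence surjective onto ℂ. So e^{g(z)} takes every value in {e^w : w ∈ ℂ} = ℂ ∖ {0}. Adding -1 shifts the range to ℂ ∖ {-1}. f omits exactly -1.

Omitted value: -1.


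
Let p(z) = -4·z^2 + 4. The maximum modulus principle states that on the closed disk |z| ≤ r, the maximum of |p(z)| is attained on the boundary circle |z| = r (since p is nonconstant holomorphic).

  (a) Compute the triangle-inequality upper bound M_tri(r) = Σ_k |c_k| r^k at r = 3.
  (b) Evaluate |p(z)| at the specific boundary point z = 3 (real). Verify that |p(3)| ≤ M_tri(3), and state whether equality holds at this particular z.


Coefficients: c_0 = 4, c_1 = 0, c_2 = -4. Radius r = 3.
Part (a). Triangle bound: M_tri(r) = Σ_k |c_k| r^k
  = |4|·3^0 + |0|·3^1 + |-4|·3^2
  = 4 + 0 + 36 = 40.
This bounds M(r) := max_{|z|=r} |p(z)| from above; equality holds iff all terms c_k z^k can be made to align in phase at a single z on |z|=r.
Part (b). At z = 3 (real, on the circle |z| = r):
  p(3) = (4)·3^0 + (0)·3^1 + (-4)·3^2 = -32.
  |p(3)| = 32.
Check: |p(3)| = 32 ≤ 40 = M_tri(3). ✓ Equality does not hold at z = 3 (the coefficients have mixed signs, so the terms do not all align in phase there).

M_tri(3) = 40; |p(3)| = 32; equality at z=3: no.


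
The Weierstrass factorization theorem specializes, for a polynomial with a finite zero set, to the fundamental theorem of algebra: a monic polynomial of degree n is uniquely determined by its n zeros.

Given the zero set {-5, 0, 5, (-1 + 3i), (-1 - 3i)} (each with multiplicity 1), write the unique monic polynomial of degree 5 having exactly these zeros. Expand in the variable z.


The polynomial is p(z) = ∏_{α ∈ S} (z − α), where S = {-5, 0, 5, (-1 + 3i), (-1 - 3i)}.
Expanding the product yields: p(z) = z^5 + 2·z^4 -15·z^3 -50·z^2 -250·z.
Note conjugate pairs combine to real quadratics: (z − (-1+3i))(z − (-1−3i)) = z² + 2z + 10.
The resulting polynomial has degree 5 and real coefficients as required.

p(z) = z^5 + 2·z^4 -15·z^3 -50·z^2 -250·z.


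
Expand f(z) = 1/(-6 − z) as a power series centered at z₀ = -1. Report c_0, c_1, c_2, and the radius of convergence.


Let w = z − z₀, so z = z₀ + w.
Then -6 − z = -6 − (z₀ + w) = (-6 − z₀) − w = -5 − w.
f(z) = 1/(-5 − w) = (1/(-5)) · 1/(1 − w/(-5)) = Σ_{n≥0} w^n / (-5)^(n+1).
So c_n = 1/(-5)^(n+1):
  c_0 = 1/(-5)^1 = -1/5.
  c_1 = 1/(-5)^2 = 1/25.
  c_2 = 1/(-5)^3 = -1/125.
The series is valid for |w/d| < 1, i.e. |z − z₀| < |d|.
Radius of convergence: R = |-6 − z₀| = |-5| = 5 (distance from z₀ to the singularity z = -6).

c_0 = -1/5, c_1 = 1/25, c_2 = -1/125; R = 5.


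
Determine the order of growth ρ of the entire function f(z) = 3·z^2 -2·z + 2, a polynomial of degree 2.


|f(z)| ≤ Σ|c_k|·r^k = O(r^2) as r → ∞. Polynomial growth is O(e^{r^ε}) for every ε > 0 (since r^2/e^{r^ε} → 0), so ρ ≤ ε for all ε > 0, i.e. ρ = 0. Every nonconstant polynomial has order 0.
Therefore ρ = 0.

Order ρ = 0.


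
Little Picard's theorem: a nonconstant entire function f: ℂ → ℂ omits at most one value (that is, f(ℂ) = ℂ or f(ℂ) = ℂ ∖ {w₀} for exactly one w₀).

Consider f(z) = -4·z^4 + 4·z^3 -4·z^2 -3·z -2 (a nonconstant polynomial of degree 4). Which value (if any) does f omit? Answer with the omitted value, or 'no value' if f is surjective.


Little Picard bounds the complement of f(ℂ) to at most one point.
For every w ∈ ℂ, the equation p(z) − w = 0 is a nonconstant polynomial in z and hence has at least one root by the fundamental theorem of algebra. So p is surjective onto ℂ, omitting no value.

Omitted value: no value.


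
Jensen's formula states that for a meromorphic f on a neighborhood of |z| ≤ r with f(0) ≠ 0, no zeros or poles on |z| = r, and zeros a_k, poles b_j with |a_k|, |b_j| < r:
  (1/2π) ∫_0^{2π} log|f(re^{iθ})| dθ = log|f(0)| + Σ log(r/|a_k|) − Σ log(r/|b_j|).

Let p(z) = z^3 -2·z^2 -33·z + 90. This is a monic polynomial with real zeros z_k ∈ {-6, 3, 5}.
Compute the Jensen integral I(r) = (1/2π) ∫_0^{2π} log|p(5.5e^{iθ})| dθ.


Zeros: -6, 3, 5; r = 5.5.
Inside |z| < r: 3, 5. Outside (|z| ≥ r): -6.
p(0) = 90, so log|p(0)| = log(90) = 4.4998.
Apply Jensen: I(r) = log|p(0)| + Σ_k log(r/|z_k|), summed over zeros inside |z| < r.
  log(r/|z_k|) for z_k = 3: log(5.5/3) = 0.6061
  log(r/|z_k|) for z_k = 5: log(5.5/5) = 0.0953
  Outside zeros (-6) contribute nothing to the Jensen sum.
Sum over inside zeros: 0.7014.
I(r) = log|p(0)| + (inside sum) = 4.4998 + 0.7014 = 5.2013.
Note: since some zeros are outside |z| ≤ r, the simplified n·log(r) form does NOT apply — only the inside zeros contribute.

I(r) ≈ 5.2013.


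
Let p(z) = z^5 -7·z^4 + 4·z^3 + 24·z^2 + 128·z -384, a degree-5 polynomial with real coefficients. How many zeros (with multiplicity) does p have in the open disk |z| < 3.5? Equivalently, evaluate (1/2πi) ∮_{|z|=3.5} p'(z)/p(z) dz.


The zeros of p are: 3, 4, 4, (-2 + 2i), (-2 - 2i).
Their magnitudes are: 3, 4, 4, 2.828, 2.828.
Zeros with |z| < R = 3.5: 3, (-2 + 2i), (-2 - 2i).
Count = 3.
By the argument principle, (1/2πi) ∮_{|z|=R} p'(z)/p(z) dz equals exactly this count.

Number of zeros inside |z| < 3.5: 3.


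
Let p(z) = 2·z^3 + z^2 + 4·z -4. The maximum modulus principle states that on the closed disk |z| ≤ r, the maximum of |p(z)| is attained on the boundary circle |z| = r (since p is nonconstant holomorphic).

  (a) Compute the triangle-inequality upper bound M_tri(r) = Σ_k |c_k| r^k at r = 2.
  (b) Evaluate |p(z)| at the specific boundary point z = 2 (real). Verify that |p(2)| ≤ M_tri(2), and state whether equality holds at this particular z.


Coefficients: c_0 = -4, c_1 = 4, c_2 = 1, c_3 = 2. Radius r = 2.
Part (a). Triangle bound: M_tri(r) = Σ_k |c_k| r^k
  = |-4|·2^0 + |4|·2^1 + |1|·2^2 + |2|·2^3
  = 4 + 8 + 4 + 16 = 32.
This bounds M(r) := max_{|z|=r} |p(z)| from above; equality holds iff all terms c_k z^k can be made to align in phase at a single z on |z|=r.
Part (b). At z = 2 (real, on the circle |z| = r):
  p(2) = (-4)·2^0 + (4)·2^1 + (1)·2^2 + (2)·2^3 = 24.
  |p(2)| = 24.
Check: |p(2)| = 24 ≤ 32 = M_tri(2). ✓ Equality does not hold at z = 2 (the coefficients have mixed signs, so the terms do not all align in phase there).

M_tri(2) = 32; |p(2)| = 24; equality at z=2: no.


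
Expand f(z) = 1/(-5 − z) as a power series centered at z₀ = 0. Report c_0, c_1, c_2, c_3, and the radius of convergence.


Let w = z − z₀, so z = z₀ + w.
Then -5 − z = -5 − (z₀ + w) = (-5 − z₀) − w = -5 − w.
f(z) = 1/(-5 − w) = (1/(-5)) · 1/(1 − w/(-5)) = Σ_{n≥0} w^n / (-5)^(n+1).
So c_n = 1/(-5)^(n+1):
  c_0 = 1/(-5)^1 = -1/5.
  c_1 = 1/(-5)^2 = 1/25.
  c_2 = 1/(-5)^3 = -1/125.
  c_3 = 1/(-5)^4 = 1/625.
The series is valid for |w/d| < 1, i.e. |z − z₀| < |d|.
Radius of convergence: R = |-5 − z₀| = |-5| = 5 (distance from z₀ to the singularity z = -5).

c_0 = -1/5, c_1 = 1/25, c_2 = -1/125, c_3 = 1/625; R = 5.


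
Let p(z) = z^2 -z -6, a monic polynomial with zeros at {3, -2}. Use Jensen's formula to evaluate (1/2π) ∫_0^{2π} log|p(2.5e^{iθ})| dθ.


Zeros: -2, 3; r = 2.5.
Inside |z| < r: -2. Outside (|z| ≥ r): 3.
p(0) = -6, so log|p(0)| = log(6) = 1.7918.
Apply Jensen: I(r) = log|p(0)| + Σ_k log(r/|z_k|), summed over zeros inside |z| < r.
  log(r/|z_k|) for z_k = -2: log(2.5/2) = 0.2231
  Outside zeros (3) contribute nothing to the Jensen sum.
Sum over inside zeros: 0.2231.
I(r) = log|p(0)| + (inside sum) = 1.7918 + 0.2231 = 2.0149.
Note: since some zeros are outside |z| ≤ r, the simplified n·log(r) form does NOT apply — only the inside zeros contribute.

I(r) ≈ 2.0149.


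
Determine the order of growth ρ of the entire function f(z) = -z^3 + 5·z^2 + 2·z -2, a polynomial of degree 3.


|f(z)| ≤ Σ|c_k|·r^k = O(r^3) as r → ∞. Polynomial growth is O(e^{r^ε}) for every ε > 0 (since r^3/e^{r^ε} → 0), so ρ ≤ ε for all ε > 0, i.e. ρ = 0. Every nonconstant polynomial has order 0.
Therefore ρ = 0.

Order ρ = 0.


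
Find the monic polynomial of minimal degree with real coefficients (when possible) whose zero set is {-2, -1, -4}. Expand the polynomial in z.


The polynomial is p(z) = ∏_{α ∈ S} (z − α), where S = {-2, -1, -4}.
Expanding the product yields: p(z) = z^3 + 7·z^2 + 14·z + 8.
The resulting polynomial has degree 3 and real coefficients as required.

p(z) = z^3 + 7·z^2 + 14·z + 8.


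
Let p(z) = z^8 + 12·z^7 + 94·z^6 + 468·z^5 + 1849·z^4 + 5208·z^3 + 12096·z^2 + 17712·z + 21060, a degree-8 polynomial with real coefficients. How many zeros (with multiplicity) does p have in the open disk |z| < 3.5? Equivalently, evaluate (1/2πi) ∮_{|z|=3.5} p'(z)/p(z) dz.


The zeros of p are: (-2 + 3i), (-2 - 3i), (-1 + 3i), (-1 - 3i), (0 + 3i), (0 - 3i), (-3 + 3i), (-3 - 3i).
Their magnitudes are: 3.606, 3.606, 3.162, 3.162, 3, 3, 4.243, 4.243.
Zeros with |z| < R = 3.5: (-1 + 3i), (-1 - 3i), (0 + 3i), (0 - 3i).
Count = 4.
By the argument principle, (1/2πi) ∮_{|z|=R} p'(z)/p(z) dz equals exactly this count.

Number of zeros inside |z| < 3.5: 4.


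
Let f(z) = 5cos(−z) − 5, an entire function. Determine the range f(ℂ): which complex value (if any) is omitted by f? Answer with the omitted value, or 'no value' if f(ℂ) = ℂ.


Little Picard bounds the complement of f(ℂ) to at most one point.
cos is entire and surjective onto ℂ: for every w ∈ ℂ, cos(ζ) = w has a solution ζ ∈ ℂ (e.g., via the complex inverse arccos). With ζ = −z this gives z = ζ/(-1). Then 5·cos(−z) takes every value in 5·ℂ = ℂ, and adding -5 is a bijection of ℂ. So f is surjective and omits no value. (Note: only on the real line is cos bounded by [−1, 1].)

Omitted value: no value.


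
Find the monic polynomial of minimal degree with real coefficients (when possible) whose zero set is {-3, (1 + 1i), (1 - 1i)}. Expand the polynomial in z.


The polynomial is p(z) = ∏_{α ∈ S} (z − α), where S = {-3, (1 + 1i), (1 - 1i)}.
Expanding the product yields: p(z) = z^3 + z^2 -4·z + 6.
Note conjugate pairs combine to real quadratics: (z − (1+1i))(z − (1−1i)) = z² − 2z + 2.
The resulting polynomial has degree 3 and real coefficients as required.

p(z) = z^3 + z^2 -4·z + 6.


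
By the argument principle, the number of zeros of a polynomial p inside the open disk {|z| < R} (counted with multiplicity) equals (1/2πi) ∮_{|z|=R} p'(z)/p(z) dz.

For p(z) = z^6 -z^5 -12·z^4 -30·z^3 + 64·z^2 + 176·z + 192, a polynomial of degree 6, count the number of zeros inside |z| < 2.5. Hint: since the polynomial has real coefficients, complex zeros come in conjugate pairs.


The zeros of p are: (-2 + 2i), (-2 - 2i), 4, (-1 + 1i), (-1 - 1i), 3.
Their magnitudes are: 2.828, 2.828, 4, 1.414, 1.414, 3.
Zeros with |z| < R = 2.5: (-1 + 1i), (-1 - 1i).
Count = 2.
By the argument principle, (1/2πi) ∮_{|z|=R} p'(z)/p(z) dz equals exactly this count.

Number of zeros inside |z| < 2.5: 2.


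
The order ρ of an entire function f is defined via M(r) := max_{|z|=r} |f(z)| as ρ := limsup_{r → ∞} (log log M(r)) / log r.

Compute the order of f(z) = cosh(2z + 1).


cosh(w) is a linear combination of e^{iw} and e^{−iw} (or e^w, e^{−w} in the hyperbolic case), so |cosh(w)| ≤ e^{|w|}. With w = 2z + 1, |w| ≤ 2|z| + 1 = 2r + 1 on |z| = r, giving M(r) ≤ e^{2r + 1}, so ρ ≤ 1. On a suitable ray (z = it for sin/cos; z = t for sinh/cosh, t real → ∞), |cosh(2z + 1)| grows like e^{2|t|}/2, so ρ ≥ 1. Hence ρ = 1.
Therefore ρ = 1.

Order ρ = 1.


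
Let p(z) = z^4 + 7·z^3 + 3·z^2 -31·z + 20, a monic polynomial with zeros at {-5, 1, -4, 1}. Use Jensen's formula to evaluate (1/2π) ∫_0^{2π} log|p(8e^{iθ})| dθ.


Zeros: -5, -4, 1, 1; r = 8.
Inside |z| < r: -5, -4, 1, 1. Outside (|z| ≥ r): ∅.
p(0) = 20, so log|p(0)| = log(20) = 2.9957.
Apply Jensen: I(r) = log|p(0)| + Σ_k log(r/|z_k|), summed over zeros inside |z| < r.
  log(r/|z_k|) for z_k = -5: log(8/5) = 0.4700
  log(r/|z_k|) for z_k = 1: log(8/1) = 2.0794
  log(r/|z_k|) for z_k = -4: log(8/4) = 0.6931
  log(r/|z_k|) for z_k = 1: log(8/1) = 2.0794
Sum over inside zeros: 5.3220.
I(r) = log|p(0)| + (inside sum) = 2.9957 + 5.3220 = 8.3178.
Closed form (all zeros inside, monic): I(r) = n·log(r) = 4·log(8) = 8.3178. ✓

I(r) ≈ 8.3178.


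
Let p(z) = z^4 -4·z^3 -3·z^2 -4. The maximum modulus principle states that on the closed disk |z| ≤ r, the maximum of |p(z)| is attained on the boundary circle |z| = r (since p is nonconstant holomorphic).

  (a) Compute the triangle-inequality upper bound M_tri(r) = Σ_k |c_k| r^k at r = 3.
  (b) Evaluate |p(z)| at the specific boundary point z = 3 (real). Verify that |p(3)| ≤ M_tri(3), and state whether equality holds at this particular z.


Coefficients: c_0 = -4, c_1 = 0, c_2 = -3, c_3 = -4, c_4 = 1. Radius r = 3.
Part (a). Triangle bound: M_tri(r) = Σ_k |c_k| r^k
  = |-4|·3^0 + |0|·3^1 + |-3|·3^2 + |-4|·3^3 + |1|·3^4
  = 4 + 0 + 27 + 108 + 81 = 220.
This bounds M(r) := max_{|z|=r} |p(z)| from above; equality holds iff all terms c_k z^k can be made to align in phase at a single z on |z|=r.
Part (b). At z = 3 (real, on the circle |z| = r):
  p(3) = (-4)·3^0 + (0)·3^1 + (-3)·3^2 + (-4)·3^3 + (1)·3^4 = -58.
  |p(3)| = 58.
Check: |p(3)| = 58 ≤ 220 = M_tri(3). ✓ Equality does not hold at z = 3 (the coefficients have mixed signs, so the terms do not all align in phase there).

M_tri(3) = 220; |p(3)| = 58; equality at z=3: no.


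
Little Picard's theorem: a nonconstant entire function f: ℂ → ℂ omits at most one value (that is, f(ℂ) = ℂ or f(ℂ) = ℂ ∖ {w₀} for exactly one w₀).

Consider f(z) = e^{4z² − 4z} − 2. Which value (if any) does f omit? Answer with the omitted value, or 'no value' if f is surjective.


Little Picard bounds the complement of f(ℂ) to at most one point.
The exponent g(z) = 4z² − 4z is a nonconstant polynomial, hence surjective onto ℂ. So e^{g(z)} takes every value in {e^w : w ∈ ℂ} = ℂ ∖ {0}. Adding -2 shifts the range to ℂ ∖ {-2}. f omits exactly -2.

Omitted value: -2.


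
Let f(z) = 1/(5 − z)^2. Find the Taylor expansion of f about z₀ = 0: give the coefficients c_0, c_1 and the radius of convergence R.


Let w = z − z₀, so z = z₀ + w.
Then 5 − z = 5 − (z₀ + w) = (5 − z₀) − w = 5 − w.
f(z) = 1/(5 − w)^2 = (1/(5)^2) · (1 − w/(5))^{−2}.
By the binomial series (1−u)^{−2} = Σ_{n≥0} C(n+1, 1) u^n for |u|<1, with u = w/(5):
  c_n = C(n+1, 1) / (5)^(n+2).
  c_0 = 1/(5)^2 = 1/25.
  c_1 = 2/(5)^3 = 2/125.
The series is valid for |w/d| < 1, i.e. |z − z₀| < |d|.
Radius of convergence: R = |5 − z₀| = |5| = 5 (distance from z₀ to the singularity z = 5).

c_0 = 1/25, c_1 = 2/125; R = 5.


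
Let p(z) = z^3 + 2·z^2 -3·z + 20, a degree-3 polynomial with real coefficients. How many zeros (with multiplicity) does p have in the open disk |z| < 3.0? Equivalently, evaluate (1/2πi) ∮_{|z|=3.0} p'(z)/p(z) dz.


The zeros of p are: (1 + 2i), (1 - 2i), -4.
Their magnitudes are: 2.236, 2.236, 4.
Zeros with |z| < R = 3.0: (1 + 2i), (1 - 2i).
Count = 2.
By the argument principle, (1/2πi) ∮_{|z|=R} p'(z)/p(z) dz equals exactly this count.

Number of zeros inside |z| < 3.0: 2.


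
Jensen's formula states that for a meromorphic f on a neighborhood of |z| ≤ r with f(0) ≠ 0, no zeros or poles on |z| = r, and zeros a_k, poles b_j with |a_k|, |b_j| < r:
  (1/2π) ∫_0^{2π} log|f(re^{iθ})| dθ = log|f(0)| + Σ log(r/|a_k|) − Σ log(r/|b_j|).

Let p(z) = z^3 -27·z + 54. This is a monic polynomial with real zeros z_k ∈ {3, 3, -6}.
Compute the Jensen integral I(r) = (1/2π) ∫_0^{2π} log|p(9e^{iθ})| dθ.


Zeros: -6, 3, 3; r = 9.
Inside |z| < r: -6, 3, 3. Outside (|z| ≥ r): ∅.
p(0) = 54, so log|p(0)| = log(54) = 3.9890.
Apply Jensen: I(r) = log|p(0)| + Σ_k log(r/|z_k|), summed over zeros inside |z| < r.
  log(r/|z_k|) for z_k = 3: log(9/3) = 1.0986
  log(r/|z_k|) for z_k = 3: log(9/3) = 1.0986
  log(r/|z_k|) for z_k = -6: log(9/6) = 0.4055
Sum over inside zeros: 2.6027.
I(r) = log|p(0)| + (inside sum) = 3.9890 + 2.6027 = 6.5917.
Closed form (all zeros inside, monic): I(r) = n·log(r) = 3·log(9) = 6.5917. ✓

I(r) ≈ 6.5917.


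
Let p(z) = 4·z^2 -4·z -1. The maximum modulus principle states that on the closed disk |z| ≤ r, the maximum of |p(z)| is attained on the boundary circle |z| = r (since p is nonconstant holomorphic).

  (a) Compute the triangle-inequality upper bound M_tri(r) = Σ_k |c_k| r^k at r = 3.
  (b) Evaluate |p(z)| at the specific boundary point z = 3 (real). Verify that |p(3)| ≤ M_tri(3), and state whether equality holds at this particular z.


Coefficients: c_0 = -1, c_1 = -4, c_2 = 4. Radius r = 3.
Part (a). Triangle bound: M_tri(r) = Σ_k |c_k| r^k
  = |-1|·3^0 + |-4|·3^1 + |4|·3^2
  = 1 + 12 + 36 = 49.
This bounds M(r) := max_{|z|=r} |p(z)| from above; equality holds iff all terms c_k z^k can be made to align in phase at a single z on |z|=r.
Part (b). At z = 3 (real, on the circle |z| = r):
  p(3) = (-1)·3^0 + (-4)·3^1 + (4)·3^2 = 23.
  |p(3)| = 23.
Check: |p(3)| = 23 ≤ 49 = M_tri(3). ✓ Equality does not hold at z = 3 (the coefficients have mixed signs, so the terms do not all align in phase there).

M_tri(3) = 49; |p(3)| = 23; equality at z=3: no.


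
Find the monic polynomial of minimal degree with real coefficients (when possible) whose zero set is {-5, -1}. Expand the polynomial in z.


The polynomial is p(z) = ∏_{α ∈ S} (z − α), where S = {-5, -1}.
Expanding the product yields: p(z) = z^2 + 6·z + 5.
The resulting polynomial has degree 2 and real coefficients as required.

p(z) = z^2 + 6·z + 5.


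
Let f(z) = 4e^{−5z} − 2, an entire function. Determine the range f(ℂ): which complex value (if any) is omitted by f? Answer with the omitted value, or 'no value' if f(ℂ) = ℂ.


Little Picard bounds the complement of f(ℂ) to at most one point.
e^{−5z} is never zero on ℂ, so 4·e^{−5z} takes every value in ℂ ∖ {0}. Adding -2 shifts the range to ℂ ∖ {-2}. Thus f omits exactly the value -2.

Omitted value: -2.


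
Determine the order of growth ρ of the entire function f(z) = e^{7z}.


|e^{7z}| = e^{Re(7·z) + 0} ≤ e^{7|z|^1 + 0} = e^{7r^1 + 0} on |z| = r, so ρ ≤ 1. Choosing z on |z|=r so that 7·z is real positive (always possible by picking arg z appropriately) gives |f(z)| = e^{7r^1 + 0}, matching the bound. The additive constant 0 does not affect log log M(r) ~ 1·log r. Hence ρ = 1.
Therefore ρ = 1.

Order ρ = 1.
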